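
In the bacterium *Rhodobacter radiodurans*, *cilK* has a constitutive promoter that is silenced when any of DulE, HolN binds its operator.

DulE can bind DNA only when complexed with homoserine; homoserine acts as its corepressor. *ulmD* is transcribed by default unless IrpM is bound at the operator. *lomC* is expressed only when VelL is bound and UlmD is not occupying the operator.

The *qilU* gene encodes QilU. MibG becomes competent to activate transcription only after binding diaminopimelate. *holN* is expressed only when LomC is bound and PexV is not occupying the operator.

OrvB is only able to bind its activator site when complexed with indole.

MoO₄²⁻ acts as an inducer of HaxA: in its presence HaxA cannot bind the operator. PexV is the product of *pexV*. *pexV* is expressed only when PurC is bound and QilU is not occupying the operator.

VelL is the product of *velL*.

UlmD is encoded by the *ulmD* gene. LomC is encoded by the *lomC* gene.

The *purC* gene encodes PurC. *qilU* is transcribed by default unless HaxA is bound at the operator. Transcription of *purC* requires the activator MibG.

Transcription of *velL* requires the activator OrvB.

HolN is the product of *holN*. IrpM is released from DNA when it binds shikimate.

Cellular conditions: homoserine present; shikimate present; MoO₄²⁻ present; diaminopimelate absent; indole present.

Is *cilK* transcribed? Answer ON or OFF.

OFF

Homoserine is present, so DulE is active.
MoO₄²⁻ is present, so HaxA is inactive.
With no repressor bound, *qilU* is transcribed.
So QilU is produced and active.
Diaminopimelate is absent, so MibG is inactive.
Required activator MibG is absent, so *purC* is not transcribed.
So PurC is not produced.
With repressor QilU bound, *pexV* is not transcribed.
So PexV is not produced.
Shikimate is present, so IrpM is inactive.
With no repressor bound, *ulmD* is transcribed.
So UlmD is produced and active.
Indole is present, so OrvB is active.
No repressor is bound and OrvB is active, so *velL* is transcribed.
So VelL is produced and active.
With repressor UlmD bound, *lomC* is not transcribed.
So LomC is not produced.
Required activator LomC is absent, so *holN* is not transcribed.
So HolN is not produced.
With repressor DulE bound, *cilK* is not transcribed.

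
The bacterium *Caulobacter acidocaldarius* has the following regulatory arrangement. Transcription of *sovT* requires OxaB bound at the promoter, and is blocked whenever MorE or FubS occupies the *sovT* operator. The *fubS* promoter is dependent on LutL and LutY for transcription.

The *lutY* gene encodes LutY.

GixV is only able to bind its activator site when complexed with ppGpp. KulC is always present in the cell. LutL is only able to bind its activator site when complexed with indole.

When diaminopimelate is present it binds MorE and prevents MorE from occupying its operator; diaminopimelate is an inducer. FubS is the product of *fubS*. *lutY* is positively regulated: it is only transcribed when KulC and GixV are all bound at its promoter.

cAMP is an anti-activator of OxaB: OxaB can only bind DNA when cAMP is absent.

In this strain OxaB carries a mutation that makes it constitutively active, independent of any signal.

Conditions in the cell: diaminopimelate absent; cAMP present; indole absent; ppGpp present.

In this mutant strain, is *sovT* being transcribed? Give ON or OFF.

OFF

OxaB is constitutively active in this strain.
Diaminopimelate is absent, so MorE is active.
Indole is absent, so LutL is inactive.
KulC is produced constitutively and is active.
ppGpp is present, so GixV is active.
No repressor is bound and KulC and GixV are active, so *lutY* is transcribed.
So LutY is produced and active.
Required activator LutL is absent, so *fubS* is not transcribed.
So FubS is not produced.
With repressor MorE bound, *sovT* is not transcribed.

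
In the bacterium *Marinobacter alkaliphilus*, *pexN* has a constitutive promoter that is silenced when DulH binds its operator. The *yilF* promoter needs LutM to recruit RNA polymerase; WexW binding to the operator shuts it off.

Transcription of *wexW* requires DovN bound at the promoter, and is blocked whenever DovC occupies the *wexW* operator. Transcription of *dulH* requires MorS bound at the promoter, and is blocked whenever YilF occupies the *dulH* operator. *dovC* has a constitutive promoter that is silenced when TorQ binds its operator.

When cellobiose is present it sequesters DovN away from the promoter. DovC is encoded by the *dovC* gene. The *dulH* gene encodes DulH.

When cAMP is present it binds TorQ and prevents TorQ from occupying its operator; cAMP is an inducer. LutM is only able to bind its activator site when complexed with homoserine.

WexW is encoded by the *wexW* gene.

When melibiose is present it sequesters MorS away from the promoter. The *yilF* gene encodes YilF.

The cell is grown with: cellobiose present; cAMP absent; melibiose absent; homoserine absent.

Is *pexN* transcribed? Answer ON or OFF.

OFF

cAMP is absent, so TorQ is active.
With repressor TorQ bound, *dovC* is not transcribed.
So DovC is not produced.
Cellobiose is present, so DovN is inactive.
Required activator DovN is absent, so *wexW* is not transcribed.
So WexW is not produced.
Homoserine is absent, so LutM is inactive.
Required activator LutM is absent, so *yilF* is not transcribed.
So YilF is not produced.
Melibiose is absent, so MorS is active.
No repressor is bound and MorS is active, so *dulH* is transcribed.
So DulH is produced and active.
With repressor DulH bound, *pexN* is not transcribed.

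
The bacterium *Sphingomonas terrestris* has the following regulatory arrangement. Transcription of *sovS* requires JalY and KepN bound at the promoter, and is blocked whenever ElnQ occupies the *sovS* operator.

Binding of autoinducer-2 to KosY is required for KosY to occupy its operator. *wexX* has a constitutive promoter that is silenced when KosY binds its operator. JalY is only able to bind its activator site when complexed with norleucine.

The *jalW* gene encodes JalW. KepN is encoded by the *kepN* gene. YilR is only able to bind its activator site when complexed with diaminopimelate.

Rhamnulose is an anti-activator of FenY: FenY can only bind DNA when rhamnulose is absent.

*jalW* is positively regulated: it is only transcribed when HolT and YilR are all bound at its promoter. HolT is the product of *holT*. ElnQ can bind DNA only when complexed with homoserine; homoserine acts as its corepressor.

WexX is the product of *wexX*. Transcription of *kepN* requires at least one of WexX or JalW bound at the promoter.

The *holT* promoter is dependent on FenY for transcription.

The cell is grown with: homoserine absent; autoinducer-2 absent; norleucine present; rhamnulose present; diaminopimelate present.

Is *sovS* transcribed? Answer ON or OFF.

ON

Norleucine is present, so JalY is active.
Homoserine is absent, so ElnQ is inactive.
Autoinducer-2 is absent, so KosY is inactive.
With no repressor bound, *wexX* is transcribed.
So WexX is produced and active.
Rhamnulose is present, so FenY is inactive.
Required activator FenY is absent, so *holT* is not transcribed.
So HolT is not produced.
Diaminopimelate is present, so YilR is active.
Required activator HolT is absent, so *jalW* is not transcribed.
So JalW is not produced.
Activator WexX is present, so *kepN* is transcribed.
So KepN is produced and active.
No repressor is bound and JalY and KepN are active, so *sovS* is transcribed.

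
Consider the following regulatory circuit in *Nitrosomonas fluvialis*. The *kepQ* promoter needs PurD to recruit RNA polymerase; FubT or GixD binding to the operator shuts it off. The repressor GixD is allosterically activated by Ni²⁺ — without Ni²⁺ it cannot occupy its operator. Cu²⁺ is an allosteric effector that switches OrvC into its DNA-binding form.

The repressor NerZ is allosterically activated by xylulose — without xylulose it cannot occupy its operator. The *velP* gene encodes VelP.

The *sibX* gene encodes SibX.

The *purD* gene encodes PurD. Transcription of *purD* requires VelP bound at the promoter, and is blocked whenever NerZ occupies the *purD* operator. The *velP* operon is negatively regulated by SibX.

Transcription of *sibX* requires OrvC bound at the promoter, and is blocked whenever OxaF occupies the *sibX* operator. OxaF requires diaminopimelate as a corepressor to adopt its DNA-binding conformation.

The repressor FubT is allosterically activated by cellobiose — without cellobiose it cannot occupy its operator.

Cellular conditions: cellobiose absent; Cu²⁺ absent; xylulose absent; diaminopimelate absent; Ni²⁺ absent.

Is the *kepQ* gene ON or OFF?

Cu²⁺ is absent, so OrvC is inactive.
Diaminopimelate is absent, so OxaF is inactive.
Required activator OrvC is absent, so *sibX* is not transcribed.
So SibX is not produced.
With no repressor bound, *velP* is transcribed.
So VelP is produced and active.
Xylulose is absent, so NerZ is inactive.
No repressor is bound and VelP is active, so *purD* is transcribed.
So PurD is produced and active.
Cellobiose is absent, so FubT is inactive.
Ni²⁺ is absent, so GixD is inactive.
No repressor is bound and PurD is active, so *kepQ* is transcribed.

ON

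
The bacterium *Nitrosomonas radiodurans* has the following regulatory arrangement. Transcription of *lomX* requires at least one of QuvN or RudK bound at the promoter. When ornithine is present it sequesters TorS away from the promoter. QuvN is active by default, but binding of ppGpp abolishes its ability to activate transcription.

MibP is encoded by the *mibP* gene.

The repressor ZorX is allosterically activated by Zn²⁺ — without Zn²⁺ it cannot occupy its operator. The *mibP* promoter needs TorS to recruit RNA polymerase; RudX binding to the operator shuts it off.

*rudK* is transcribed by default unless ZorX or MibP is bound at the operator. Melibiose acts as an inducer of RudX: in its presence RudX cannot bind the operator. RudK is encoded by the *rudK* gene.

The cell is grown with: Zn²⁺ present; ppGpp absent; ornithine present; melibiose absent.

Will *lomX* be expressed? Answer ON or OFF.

ON

ppGpp is absent, so QuvN is active.
Zn²⁺ is present, so ZorX is active.
Ornithine is present, so TorS is inactive.
Melibiose is absent, so RudX is active.
With repressor RudX bound, *mibP* is not transcribed.
So MibP is not produced.
With repressor ZorX bound, *rudK* is not transcribed.
So RudK is not produced.
Activator QuvN is present, so *lomX* is transcribed.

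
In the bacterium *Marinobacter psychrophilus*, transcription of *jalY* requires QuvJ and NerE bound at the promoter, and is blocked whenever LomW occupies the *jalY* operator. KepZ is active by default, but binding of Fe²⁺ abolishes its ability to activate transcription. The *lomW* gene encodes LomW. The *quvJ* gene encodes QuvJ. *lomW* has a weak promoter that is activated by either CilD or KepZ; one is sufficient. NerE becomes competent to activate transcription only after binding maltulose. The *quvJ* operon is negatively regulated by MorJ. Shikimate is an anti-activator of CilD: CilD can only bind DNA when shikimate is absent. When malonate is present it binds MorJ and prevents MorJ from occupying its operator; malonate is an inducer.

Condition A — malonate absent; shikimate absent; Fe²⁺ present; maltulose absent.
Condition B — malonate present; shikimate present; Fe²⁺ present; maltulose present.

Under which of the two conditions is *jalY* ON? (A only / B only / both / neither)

B only

Condition A:
Malonate is absent, so MorJ is active.
With repressor MorJ bound, *quvJ* is not transcribed.
So QuvJ is not produced.
Shikimate is absent, so CilD is active.
Fe²⁺ is present, so KepZ is inactive.
Activator CilD is present, so *lomW* is transcribed.
So LomW is produced and active.
Maltulose is absent, so NerE is inactive.
With repressor LomW bound, *jalY* is not transcribed.
→ *jalY* is OFF in A.
Condition B:
Malonate is present, so MorJ is inactive.
With no repressor bound, *quvJ* is transcribed.
So QuvJ is produced and active.
Shikimate is present, so CilD is inactive.
Fe²⁺ is present, so KepZ is inactive.
No activator is available at the *lomW* promoter, so *lomW* is not transcribed.
So LomW is not produced.
Maltulose is present, so NerE is active.
No repressor is bound and QuvJ and NerE are active, so *jalY* is transcribed.
→ *jalY* is ON in B.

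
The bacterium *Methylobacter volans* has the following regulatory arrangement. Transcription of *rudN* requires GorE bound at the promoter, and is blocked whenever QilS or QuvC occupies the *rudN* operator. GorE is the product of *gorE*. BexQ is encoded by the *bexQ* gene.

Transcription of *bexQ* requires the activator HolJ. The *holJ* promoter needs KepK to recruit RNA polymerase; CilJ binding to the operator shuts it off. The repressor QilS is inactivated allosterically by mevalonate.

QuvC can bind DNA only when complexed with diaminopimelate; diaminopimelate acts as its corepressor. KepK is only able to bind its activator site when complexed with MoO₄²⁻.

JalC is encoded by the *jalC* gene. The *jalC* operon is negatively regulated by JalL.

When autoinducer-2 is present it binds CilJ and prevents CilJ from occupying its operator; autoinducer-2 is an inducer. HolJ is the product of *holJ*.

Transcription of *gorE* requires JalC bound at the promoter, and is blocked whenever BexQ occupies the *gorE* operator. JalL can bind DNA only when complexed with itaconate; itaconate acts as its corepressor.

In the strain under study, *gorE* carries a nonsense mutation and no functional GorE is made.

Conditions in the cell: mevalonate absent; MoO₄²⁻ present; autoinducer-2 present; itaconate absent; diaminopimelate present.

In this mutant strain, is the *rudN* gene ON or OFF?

GorE is non-functional in this strain, so it has no effect.
Mevalonate is absent, so QilS is active.
Diaminopimelate is present, so QuvC is active.
With repressor QilS bound, *rudN* is not transcribed.

OFF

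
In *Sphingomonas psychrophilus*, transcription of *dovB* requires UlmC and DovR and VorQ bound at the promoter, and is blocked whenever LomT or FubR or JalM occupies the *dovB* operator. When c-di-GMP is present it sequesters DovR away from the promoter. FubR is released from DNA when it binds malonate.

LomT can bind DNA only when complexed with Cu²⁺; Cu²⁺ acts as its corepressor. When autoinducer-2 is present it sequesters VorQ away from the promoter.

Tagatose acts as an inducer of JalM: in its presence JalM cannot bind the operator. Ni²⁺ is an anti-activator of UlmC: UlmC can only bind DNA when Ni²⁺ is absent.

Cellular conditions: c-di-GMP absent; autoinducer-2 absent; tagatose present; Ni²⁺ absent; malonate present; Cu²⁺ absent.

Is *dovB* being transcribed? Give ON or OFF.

ON

Ni²⁺ is absent, so UlmC is active.
Cu²⁺ is absent, so LomT is inactive.
Malonate is present, so FubR is inactive.
Tagatose is present, so JalM is inactive.
c-di-GMP is absent, so DovR is active.
Autoinducer-2 is absent, so VorQ is active.
No repressor is bound and UlmC and DovR and VorQ are active, so *dovB* is transcribed.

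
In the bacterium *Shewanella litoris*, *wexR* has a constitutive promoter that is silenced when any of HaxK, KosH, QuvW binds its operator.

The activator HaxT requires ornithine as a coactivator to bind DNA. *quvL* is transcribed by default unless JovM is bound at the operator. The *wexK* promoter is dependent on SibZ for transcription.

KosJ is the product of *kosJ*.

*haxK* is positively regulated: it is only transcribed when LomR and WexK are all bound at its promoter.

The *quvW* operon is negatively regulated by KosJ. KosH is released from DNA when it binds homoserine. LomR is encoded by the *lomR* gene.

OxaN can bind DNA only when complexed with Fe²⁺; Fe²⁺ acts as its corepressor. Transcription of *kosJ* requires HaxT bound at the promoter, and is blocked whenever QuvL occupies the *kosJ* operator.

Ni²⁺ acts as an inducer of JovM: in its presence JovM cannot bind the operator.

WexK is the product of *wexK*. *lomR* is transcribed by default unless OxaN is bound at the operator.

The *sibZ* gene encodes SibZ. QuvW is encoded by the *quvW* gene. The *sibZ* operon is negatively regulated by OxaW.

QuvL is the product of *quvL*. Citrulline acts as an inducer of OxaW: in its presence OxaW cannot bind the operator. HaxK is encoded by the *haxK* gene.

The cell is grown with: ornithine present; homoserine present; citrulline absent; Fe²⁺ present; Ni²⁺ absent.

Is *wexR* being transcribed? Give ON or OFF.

ON

Fe²⁺ is present, so OxaN is active.
With repressor OxaN bound, *lomR* is not transcribed.
So LomR is not produced.
Citrulline is absent, so OxaW is active.
With repressor OxaW bound, *sibZ* is not transcribed.
So SibZ is not produced.
Required activator SibZ is absent, so *wexK* is not transcribed.
So WexK is not produced.
Required activator LomR is absent, so *haxK* is not transcribed.
So HaxK is not produced.
Homoserine is present, so KosH is inactive.
Ornithine is present, so HaxT is active.
Ni²⁺ is absent, so JovM is active.
With repressor JovM bound, *quvL* is not transcribed.
So QuvL is not produced.
No repressor is bound and HaxT is active, so *kosJ* is transcribed.
So KosJ is produced and active.
With repressor KosJ bound, *quvW* is not transcribed.
So QuvW is not produced.
With no repressor bound, *wexR* is transcribed.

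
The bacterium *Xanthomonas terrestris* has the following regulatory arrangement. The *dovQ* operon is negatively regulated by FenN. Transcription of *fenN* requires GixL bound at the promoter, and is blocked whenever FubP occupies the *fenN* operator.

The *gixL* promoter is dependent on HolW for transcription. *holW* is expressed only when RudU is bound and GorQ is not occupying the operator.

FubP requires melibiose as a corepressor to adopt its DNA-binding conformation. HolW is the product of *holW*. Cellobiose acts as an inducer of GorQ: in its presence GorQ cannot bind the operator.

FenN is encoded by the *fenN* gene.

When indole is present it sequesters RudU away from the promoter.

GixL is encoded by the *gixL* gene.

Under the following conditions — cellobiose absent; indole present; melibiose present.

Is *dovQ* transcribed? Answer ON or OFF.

Cellobiose is absent, so GorQ is active.
Indole is present, so RudU is inactive.
With repressor GorQ bound, *holW* is not transcribed.
So HolW is not produced.
Required activator HolW is absent, so *gixL* is not transcribed.
So GixL is not produced.
Melibiose is present, so FubP is active.
With repressor FubP bound, *fenN* is not transcribed.
So FenN is not produced.
With no repressor bound, *dovQ* is transcribed.

ON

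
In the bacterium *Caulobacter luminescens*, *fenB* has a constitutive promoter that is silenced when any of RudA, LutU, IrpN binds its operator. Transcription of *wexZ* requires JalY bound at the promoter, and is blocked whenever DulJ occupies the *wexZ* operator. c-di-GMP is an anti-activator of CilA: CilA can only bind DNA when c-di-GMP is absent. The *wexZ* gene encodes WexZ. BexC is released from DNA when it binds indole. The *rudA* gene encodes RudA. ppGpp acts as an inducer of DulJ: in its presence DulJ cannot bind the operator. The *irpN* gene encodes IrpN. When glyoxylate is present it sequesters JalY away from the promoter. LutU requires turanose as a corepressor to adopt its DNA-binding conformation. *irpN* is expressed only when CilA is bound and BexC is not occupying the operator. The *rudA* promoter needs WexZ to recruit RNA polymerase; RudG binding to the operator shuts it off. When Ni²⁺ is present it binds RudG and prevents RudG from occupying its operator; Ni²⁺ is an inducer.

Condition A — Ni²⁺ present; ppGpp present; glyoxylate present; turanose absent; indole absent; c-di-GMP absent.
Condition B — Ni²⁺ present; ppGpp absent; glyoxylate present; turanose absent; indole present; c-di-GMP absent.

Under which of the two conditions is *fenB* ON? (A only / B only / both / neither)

Condition A:
Ni²⁺ is present, so RudG is inactive.
ppGpp is present, so DulJ is inactive.
Glyoxylate is present, so JalY is inactive.
Required activator JalY is absent, so *wexZ* is not transcribed.
So WexZ is not produced.
Required activator WexZ is absent, so *rudA* is not transcribed.
So RudA is not produced.
Turanose is absent, so LutU is inactive.
Indole is absent, so BexC is active.
c-di-GMP is absent, so CilA is active.
With repressor BexC bound, *irpN* is not transcribed.
So IrpN is not produced.
With no repressor bound, *fenB* is transcribed.
→ *fenB* is ON in A.
Condition B:
Ni²⁺ is present, so RudG is inactive.
ppGpp is absent, so DulJ is active.
Glyoxylate is present, so JalY is inactive.
With repressor DulJ bound, *wexZ* is not transcribed.
So WexZ is not produced.
Required activator WexZ is absent, so *rudA* is not transcribed.
So RudA is not produced.
Turanose is absent, so LutU is inactive.
Indole is present, so BexC is inactive.
c-di-GMP is absent, so CilA is active.
No repressor is bound and CilA is active, so *irpN* is transcribed.
So IrpN is produced and active.
With repressor IrpN bound, *fenB* is not transcribed.
→ *fenB* is OFF in B.

A only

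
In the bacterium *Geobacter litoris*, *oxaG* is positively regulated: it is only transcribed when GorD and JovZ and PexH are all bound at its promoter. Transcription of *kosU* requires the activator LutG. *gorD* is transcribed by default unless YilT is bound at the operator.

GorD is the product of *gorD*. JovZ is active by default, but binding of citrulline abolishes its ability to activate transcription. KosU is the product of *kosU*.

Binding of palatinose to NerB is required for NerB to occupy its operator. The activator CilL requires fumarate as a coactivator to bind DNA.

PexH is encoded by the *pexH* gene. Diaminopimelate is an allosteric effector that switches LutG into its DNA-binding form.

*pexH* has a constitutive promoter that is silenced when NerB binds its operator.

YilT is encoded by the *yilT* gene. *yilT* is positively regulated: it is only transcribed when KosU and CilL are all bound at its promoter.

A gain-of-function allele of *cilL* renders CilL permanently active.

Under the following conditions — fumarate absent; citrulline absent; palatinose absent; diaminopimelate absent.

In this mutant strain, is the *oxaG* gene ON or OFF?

ON

Diaminopimelate is absent, so LutG is inactive.
Required activator LutG is absent, so *kosU* is not transcribed.
So KosU is not produced.
CilL is constitutively active in this strain.
Required activator KosU is absent, so *yilT* is not transcribed.
So YilT is not produced.
With no repressor bound, *gorD* is transcribed.
So GorD is produced and active.
Citrulline is absent, so JovZ is active.
Palatinose is absent, so NerB is inactive.
With no repressor bound, *pexH* is transcribed.
So PexH is produced and active.
No repressor is bound and GorD and JovZ and PexH are active, so *oxaG* is transcribed.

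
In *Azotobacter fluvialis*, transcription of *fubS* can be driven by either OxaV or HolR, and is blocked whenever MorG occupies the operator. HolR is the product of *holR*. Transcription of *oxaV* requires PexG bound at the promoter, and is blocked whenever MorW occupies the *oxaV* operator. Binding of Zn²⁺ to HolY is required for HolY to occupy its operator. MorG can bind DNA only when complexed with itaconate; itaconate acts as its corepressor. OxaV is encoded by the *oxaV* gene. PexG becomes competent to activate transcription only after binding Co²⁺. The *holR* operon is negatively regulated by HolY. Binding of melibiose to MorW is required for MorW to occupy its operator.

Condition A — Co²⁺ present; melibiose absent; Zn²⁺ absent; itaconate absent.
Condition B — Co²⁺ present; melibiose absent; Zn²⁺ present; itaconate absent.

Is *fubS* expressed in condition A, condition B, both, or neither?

both

Condition A:
Co²⁺ is present, so PexG is active.
Melibiose is absent, so MorW is inactive.
No repressor is bound and PexG is active, so *oxaV* is transcribed.
So OxaV is produced and active.
Zn²⁺ is absent, so HolY is inactive.
With no repressor bound, *holR* is transcribed.
So HolR is produced and active.
Itaconate is absent, so MorG is inactive.
Activator OxaV is present, so *fubS* is transcribed.
→ *fubS* is ON in A.
Condition B:
Co²⁺ is present, so PexG is active.
Melibiose is absent, so MorW is inactive.
No repressor is bound and PexG is active, so *oxaV* is transcribed.
So OxaV is produced and active.
Zn²⁺ is present, so HolY is active.
With repressor HolY bound, *holR* is not transcribed.
So HolR is not produced.
Itaconate is absent, so MorG is inactive.
Activator OxaV is present, so *fubS* is transcribed.
→ *fubS* is ON in B.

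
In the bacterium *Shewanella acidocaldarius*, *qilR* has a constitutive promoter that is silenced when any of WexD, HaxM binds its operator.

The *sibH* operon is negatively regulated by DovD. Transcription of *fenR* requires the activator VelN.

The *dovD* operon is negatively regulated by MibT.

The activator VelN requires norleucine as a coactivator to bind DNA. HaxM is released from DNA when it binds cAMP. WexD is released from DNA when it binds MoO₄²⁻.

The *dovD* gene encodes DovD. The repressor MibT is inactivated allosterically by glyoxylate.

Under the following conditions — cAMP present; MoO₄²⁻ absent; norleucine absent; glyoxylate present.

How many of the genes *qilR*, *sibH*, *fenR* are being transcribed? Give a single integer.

0

MoO₄²⁻ is absent, so WexD is active.
cAMP is present, so HaxM is inactive.
With repressor WexD bound, *qilR* is not transcribed.
→ *qilR* is OFF.
Glyoxylate is present, so MibT is inactive.
With no repressor bound, *dovD* is transcribed.
So DovD is produced and active.
With repressor DovD bound, *sibH* is not transcribed.
→ *sibH* is OFF.
Norleucine is absent, so VelN is inactive.
Required activator VelN is absent, so *fenR* is not transcribed.
→ *fenR* is OFF.
0 of the 3 genes are transcribed.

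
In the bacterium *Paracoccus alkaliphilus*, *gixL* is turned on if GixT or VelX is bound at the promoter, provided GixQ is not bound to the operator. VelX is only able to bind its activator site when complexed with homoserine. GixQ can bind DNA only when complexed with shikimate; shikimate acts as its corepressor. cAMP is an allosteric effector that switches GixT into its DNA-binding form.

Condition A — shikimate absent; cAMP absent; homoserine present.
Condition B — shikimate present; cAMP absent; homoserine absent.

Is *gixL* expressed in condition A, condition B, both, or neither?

Condition A:
Shikimate is absent, so GixQ is inactive.
cAMP is absent, so GixT is inactive.
Homoserine is present, so VelX is active.
Activator VelX is present, so *gixL* is transcribed.
→ *gixL* is ON in A.
Condition B:
Shikimate is present, so GixQ is active.
cAMP is absent, so GixT is inactive.
Homoserine is absent, so VelX is inactive.
With repressor GixQ bound, *gixL* is not transcribed.
→ *gixL* is OFF in B.

A only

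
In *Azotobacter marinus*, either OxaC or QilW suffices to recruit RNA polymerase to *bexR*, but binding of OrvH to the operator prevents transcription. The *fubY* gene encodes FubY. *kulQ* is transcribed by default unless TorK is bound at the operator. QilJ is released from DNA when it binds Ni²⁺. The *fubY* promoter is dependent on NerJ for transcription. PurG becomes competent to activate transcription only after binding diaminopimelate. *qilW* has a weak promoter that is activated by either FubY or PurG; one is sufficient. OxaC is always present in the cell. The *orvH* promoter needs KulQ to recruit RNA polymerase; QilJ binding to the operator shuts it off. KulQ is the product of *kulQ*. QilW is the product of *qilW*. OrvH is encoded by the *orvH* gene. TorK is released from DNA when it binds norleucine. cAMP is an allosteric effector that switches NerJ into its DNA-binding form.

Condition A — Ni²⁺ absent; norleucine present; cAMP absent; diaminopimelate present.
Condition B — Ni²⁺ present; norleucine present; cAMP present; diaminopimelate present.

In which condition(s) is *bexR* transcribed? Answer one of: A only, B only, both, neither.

Condition A:
OxaC is produced constitutively and is active.
Ni²⁺ is absent, so QilJ is active.
Norleucine is present, so TorK is inactive.
With no repressor bound, *kulQ* is transcribed.
So KulQ is produced and active.
With repressor QilJ bound, *orvH* is not transcribed.
So OrvH is not produced.
cAMP is absent, so NerJ is inactive.
Required activator NerJ is absent, so *fubY* is not transcribed.
So FubY is not produced.
Diaminopimelate is present, so PurG is active.
Activator PurG is present, so *qilW* is transcribed.
So QilW is produced and active.
Activator OxaC is present, so *bexR* is transcribed.
→ *bexR* is ON in A.
Condition B:
OxaC is produced constitutively and is active.
Ni²⁺ is present, so QilJ is inactive.
Norleucine is present, so TorK is inactive.
With no repressor bound, *kulQ* is transcribed.
So KulQ is produced and active.
No repressor is bound and KulQ is active, so *orvH* is transcribed.
So OrvH is produced and active.
cAMP is present, so NerJ is active.
No repressor is bound and NerJ is active, so *fubY* is transcribed.
So FubY is produced and active.
Diaminopimelate is present, so PurG is active.
Activator FubY is present, so *qilW* is transcribed.
So QilW is produced and active.
With repressor OrvH bound, *bexR* is not transcribed.
→ *bexR* is OFF in B.

A only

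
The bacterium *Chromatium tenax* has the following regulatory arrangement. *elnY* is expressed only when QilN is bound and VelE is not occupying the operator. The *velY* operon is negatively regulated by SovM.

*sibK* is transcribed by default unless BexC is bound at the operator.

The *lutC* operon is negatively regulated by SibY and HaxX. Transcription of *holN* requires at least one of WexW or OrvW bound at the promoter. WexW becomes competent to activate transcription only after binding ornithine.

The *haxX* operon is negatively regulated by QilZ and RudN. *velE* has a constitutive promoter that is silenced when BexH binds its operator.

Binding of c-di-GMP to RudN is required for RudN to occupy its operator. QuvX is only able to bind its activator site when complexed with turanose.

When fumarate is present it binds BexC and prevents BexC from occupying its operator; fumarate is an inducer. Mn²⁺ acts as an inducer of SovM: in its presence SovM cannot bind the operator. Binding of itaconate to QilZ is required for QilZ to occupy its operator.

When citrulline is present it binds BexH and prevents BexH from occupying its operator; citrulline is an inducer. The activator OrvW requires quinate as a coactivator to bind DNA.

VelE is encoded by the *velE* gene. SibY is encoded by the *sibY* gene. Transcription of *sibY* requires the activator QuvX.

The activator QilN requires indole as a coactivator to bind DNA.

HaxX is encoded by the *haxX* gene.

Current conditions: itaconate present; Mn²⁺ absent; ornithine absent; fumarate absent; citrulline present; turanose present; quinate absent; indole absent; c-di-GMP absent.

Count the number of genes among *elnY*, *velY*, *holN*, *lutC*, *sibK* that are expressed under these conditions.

Citrulline is present, so BexH is inactive.
With no repressor bound, *velE* is transcribed.
So VelE is produced and active.
Indole is absent, so QilN is inactive.
With repressor VelE bound, *elnY* is not transcribed.
→ *elnY* is OFF.
Mn²⁺ is absent, so SovM is active.
With repressor SovM bound, *velY* is not transcribed.
→ *velY* is OFF.
Ornithine is absent, so WexW is inactive.
Quinate is absent, so OrvW is inactive.
No activator is available at the *holN* promoter, so *holN* is not transcribed.
→ *holN* is OFF.
Turanose is present, so QuvX is active.
No repressor is bound and QuvX is active, so *sibY* is transcribed.
So SibY is produced and active.
Itaconate is present, so QilZ is active.
c-di-GMP is absent, so RudN is inactive.
With repressor QilZ bound, *haxX* is not transcribed.
So HaxX is not produced.
With repressor SibY bound, *lutC* is not transcribed.
→ *lutC* is OFF.
Fumarate is absent, so BexC is active.
With repressor BexC bound, *sibK* is not transcribed.
→ *sibK* is OFF.
0 of the 5 genes are transcribed.

0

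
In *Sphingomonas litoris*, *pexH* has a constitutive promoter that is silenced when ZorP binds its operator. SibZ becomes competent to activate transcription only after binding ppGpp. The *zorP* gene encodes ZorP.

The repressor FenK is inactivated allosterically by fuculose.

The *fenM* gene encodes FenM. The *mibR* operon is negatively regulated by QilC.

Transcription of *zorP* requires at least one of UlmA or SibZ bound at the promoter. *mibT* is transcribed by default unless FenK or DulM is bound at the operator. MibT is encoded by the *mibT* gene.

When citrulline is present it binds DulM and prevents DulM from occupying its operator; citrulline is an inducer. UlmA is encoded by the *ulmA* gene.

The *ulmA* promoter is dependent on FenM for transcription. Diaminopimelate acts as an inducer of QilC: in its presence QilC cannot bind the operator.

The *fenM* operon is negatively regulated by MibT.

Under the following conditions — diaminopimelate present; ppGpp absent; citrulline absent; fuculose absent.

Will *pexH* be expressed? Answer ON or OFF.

OFF

Fuculose is absent, so FenK is active.
Citrulline is absent, so DulM is active.
With repressor FenK bound, *mibT* is not transcribed.
So MibT is not produced.
With no repressor bound, *fenM* is transcribed.
So FenM is produced and active.
No repressor is bound and FenM is active, so *ulmA* is transcribed.
So UlmA is produced and active.
ppGpp is absent, so SibZ is inactive.
Activator UlmA is present, so *zorP* is transcribed.
So ZorP is produced and active.
With repressor ZorP bound, *pexH* is not transcribed.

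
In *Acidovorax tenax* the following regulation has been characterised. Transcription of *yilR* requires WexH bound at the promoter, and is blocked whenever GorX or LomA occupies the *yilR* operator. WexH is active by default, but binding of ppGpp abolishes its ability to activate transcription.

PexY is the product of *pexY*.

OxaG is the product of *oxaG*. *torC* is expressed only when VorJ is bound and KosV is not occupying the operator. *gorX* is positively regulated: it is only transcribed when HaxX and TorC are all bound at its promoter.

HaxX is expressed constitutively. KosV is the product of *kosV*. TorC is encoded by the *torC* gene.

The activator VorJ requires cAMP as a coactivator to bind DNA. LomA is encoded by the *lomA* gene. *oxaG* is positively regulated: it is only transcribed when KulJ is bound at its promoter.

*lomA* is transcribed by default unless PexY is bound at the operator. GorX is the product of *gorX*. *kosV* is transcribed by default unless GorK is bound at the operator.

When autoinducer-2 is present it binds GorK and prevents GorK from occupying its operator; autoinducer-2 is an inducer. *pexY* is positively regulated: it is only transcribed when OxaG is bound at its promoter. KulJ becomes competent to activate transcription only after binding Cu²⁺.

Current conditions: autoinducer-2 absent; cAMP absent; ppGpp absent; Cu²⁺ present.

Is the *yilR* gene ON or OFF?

HaxX is produced constitutively and is active.
Autoinducer-2 is absent, so GorK is active.
With repressor GorK bound, *kosV* is not transcribed.
So KosV is not produced.
cAMP is absent, so VorJ is inactive.
Required activator VorJ is absent, so *torC* is not transcribed.
So TorC is not produced.
Required activator TorC is absent, so *gorX* is not transcribed.
So GorX is not produced.
Cu²⁺ is present, so KulJ is active.
No repressor is bound and KulJ is active, so *oxaG* is transcribed.
So OxaG is produced and active.
No repressor is bound and OxaG is active, so *pexY* is transcribed.
So PexY is produced and active.
With repressor PexY bound, *lomA* is not transcribed.
So LomA is not produced.
ppGpp is absent, so WexH is active.
No repressor is bound and WexH is active, so *yilR* is transcribed.

ON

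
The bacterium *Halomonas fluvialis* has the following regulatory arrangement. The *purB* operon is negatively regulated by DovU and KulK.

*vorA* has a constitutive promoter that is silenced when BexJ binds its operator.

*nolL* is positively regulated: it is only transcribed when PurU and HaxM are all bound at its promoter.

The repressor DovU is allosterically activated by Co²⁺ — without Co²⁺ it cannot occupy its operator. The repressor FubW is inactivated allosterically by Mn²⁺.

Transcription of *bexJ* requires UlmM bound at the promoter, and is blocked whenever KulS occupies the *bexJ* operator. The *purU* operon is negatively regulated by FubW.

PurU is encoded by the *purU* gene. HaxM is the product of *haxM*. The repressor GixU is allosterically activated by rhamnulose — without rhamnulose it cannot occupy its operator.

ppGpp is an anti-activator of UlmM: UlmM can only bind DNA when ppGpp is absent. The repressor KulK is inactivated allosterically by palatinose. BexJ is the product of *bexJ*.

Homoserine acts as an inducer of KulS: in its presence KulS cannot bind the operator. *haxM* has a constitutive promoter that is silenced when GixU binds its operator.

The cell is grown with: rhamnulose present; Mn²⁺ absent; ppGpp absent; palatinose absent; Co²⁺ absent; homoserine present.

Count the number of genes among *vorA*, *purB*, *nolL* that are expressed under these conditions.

Homoserine is present, so KulS is inactive.
ppGpp is absent, so UlmM is active.
No repressor is bound and UlmM is active, so *bexJ* is transcribed.
So BexJ is produced and active.
With repressor BexJ bound, *vorA* is not transcribed.
→ *vorA* is OFF.
Co²⁺ is absent, so DovU is inactive.
Palatinose is absent, so KulK is active.
With repressor KulK bound, *purB* is not transcribed.
→ *purB* is OFF.
Mn²⁺ is absent, so FubW is active.
With repressor FubW bound, *purU* is not transcribed.
So PurU is not produced.
Rhamnulose is present, so GixU is active.
With repressor GixU bound, *haxM* is not transcribed.
So HaxM is not produced.
Required activator PurU is absent, so *nolL* is not transcribed.
→ *nolL* is OFF.
0 of the 3 genes are transcribed.

0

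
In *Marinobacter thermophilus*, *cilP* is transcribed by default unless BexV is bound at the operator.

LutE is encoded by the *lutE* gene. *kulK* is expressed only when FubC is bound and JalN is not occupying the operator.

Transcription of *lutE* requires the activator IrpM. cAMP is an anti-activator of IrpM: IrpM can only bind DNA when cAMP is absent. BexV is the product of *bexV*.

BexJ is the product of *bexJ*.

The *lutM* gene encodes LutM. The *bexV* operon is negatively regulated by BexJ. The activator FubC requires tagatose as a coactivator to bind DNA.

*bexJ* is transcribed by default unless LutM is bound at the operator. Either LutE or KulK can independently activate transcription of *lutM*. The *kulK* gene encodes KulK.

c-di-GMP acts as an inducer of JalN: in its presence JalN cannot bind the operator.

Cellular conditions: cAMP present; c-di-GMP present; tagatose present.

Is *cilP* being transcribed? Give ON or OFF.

OFF

cAMP is present, so IrpM is inactive.
Required activator IrpM is absent, so *lutE* is not transcribed.
So LutE is not produced.
c-di-GMP is present, so JalN is inactive.
Tagatose is present, so FubC is active.
No repressor is bound and FubC is active, so *kulK* is transcribed.
So KulK is produced and active.
Activator KulK is present, so *lutM* is transcribed.
So LutM is produced and active.
With repressor LutM bound, *bexJ* is not transcribed.
So BexJ is not produced.
With no repressor bound, *bexV* is transcribed.
So BexV is produced and active.
With repressor BexV bound, *cilP* is not transcribed.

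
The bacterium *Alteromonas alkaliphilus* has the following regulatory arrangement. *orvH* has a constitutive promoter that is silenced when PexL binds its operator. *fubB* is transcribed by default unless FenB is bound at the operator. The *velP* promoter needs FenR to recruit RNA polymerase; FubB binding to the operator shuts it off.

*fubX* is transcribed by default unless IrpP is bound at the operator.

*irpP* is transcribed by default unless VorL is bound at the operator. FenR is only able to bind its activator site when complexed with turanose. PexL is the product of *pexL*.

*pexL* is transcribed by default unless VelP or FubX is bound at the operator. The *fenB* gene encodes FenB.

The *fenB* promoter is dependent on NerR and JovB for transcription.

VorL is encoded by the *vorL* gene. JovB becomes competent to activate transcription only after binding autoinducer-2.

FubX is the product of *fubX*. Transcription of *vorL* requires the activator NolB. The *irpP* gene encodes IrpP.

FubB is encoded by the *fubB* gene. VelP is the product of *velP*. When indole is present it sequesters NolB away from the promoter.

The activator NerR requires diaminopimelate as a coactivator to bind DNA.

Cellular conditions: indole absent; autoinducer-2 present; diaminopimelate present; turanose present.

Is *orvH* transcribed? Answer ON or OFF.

Diaminopimelate is present, so NerR is active.
Autoinducer-2 is present, so JovB is active.
No repressor is bound and NerR and JovB are active, so *fenB* is transcribed.
So FenB is produced and active.
With repressor FenB bound, *fubB* is not transcribed.
So FubB is not produced.
Turanose is present, so FenR is active.
No repressor is bound and FenR is active, so *velP* is transcribed.
So VelP is produced and active.
Indole is absent, so NolB is active.
No repressor is bound and NolB is active, so *vorL* is transcribed.
So VorL is produced and active.
With repressor VorL bound, *irpP* is not transcribed.
So IrpP is not produced.
With no repressor bound, *fubX* is transcribed.
So FubX is produced and active.
With repressor VelP bound, *pexL* is not transcribed.
So PexL is not produced.
With no repressor bound, *orvH* is transcribed.

ON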